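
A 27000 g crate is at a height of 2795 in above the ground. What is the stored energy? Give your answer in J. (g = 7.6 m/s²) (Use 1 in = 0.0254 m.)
Convert to SI: m = 27.0 kg, h = 70.993 m
PE = mgh = (27.0)(7.6)(70.993) = 14570 J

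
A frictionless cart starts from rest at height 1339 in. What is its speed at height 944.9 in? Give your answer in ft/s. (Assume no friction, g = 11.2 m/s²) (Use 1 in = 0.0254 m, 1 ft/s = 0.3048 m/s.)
Convert to SI: h₁−h₂ = 10.0101 m
mgh₁ = mgh₂ + ½mv² ⇒ v = √(2g(h₁−h₂)) = √(2·11.2·10.0101) = 14.9742 m/s = 49.13 ft/s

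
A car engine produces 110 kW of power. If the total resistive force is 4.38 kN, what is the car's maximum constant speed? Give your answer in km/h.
Convert to SI: F = 4380.0 N
P = Fv ⇒ v = P/F = 110000 W/4380.0 N = 25.1142 m/s = 90.41 km/h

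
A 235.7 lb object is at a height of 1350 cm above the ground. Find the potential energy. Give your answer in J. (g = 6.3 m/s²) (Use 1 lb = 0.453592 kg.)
Convert to SI: m = 106.912 kg, h = 13.5 m
PE = mgh = (106.912)(6.3)(13.5) = 9093 J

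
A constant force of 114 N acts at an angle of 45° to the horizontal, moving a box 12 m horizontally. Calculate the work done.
W = F·d·cosθ = (114)(12)cos(45°) = 967.3 J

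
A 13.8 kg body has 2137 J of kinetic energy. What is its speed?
v = √(2·KE/m) = √(2·2137/13.8) = 17.6 m/s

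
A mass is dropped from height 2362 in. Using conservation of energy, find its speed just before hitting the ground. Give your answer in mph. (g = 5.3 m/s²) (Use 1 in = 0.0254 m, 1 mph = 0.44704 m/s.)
Convert to SI: h = 59.9948 m
mgh = ½mv² ⇒ v = √(2gh) = √(2·5.3·59.9948) = 25.2179 m/s = 56.41 mph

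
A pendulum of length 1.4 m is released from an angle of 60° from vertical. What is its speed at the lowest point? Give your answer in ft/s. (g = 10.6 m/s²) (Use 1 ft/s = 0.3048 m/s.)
h = L(1 − cosθ) = 1.4(1 − cos60°) = 0.7 m
v = √(2gh) = √(2·10.6·0.7) = 3.85227 m/s = 12.64 ft/s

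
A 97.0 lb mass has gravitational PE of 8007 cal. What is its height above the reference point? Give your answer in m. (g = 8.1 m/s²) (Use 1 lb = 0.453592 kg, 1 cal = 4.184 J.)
Convert to SI: m = 43.9984 kg, PE = 33501.3 J
h = PE/(mg) = 33501.3/(43.9984·8.1) = 94.0 m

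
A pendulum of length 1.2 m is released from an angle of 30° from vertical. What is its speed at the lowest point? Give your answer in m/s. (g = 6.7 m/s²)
h = L(1 − cosθ) = 1.2(1 − cos30°) = 0.16077 m
v = √(2gh) = √(2·6.7·0.16077) = 1.468 m/s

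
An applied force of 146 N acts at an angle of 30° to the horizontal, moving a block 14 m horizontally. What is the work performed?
W = F·d·cosθ = (146)(14)cos(30°) = 1770 J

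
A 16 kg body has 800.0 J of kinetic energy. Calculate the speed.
v = √(2·KE/m) = √(2·800.0/16) = 10.0 m/s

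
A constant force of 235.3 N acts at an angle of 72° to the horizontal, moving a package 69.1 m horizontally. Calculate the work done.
W = F·d·cosθ = (235.3)(69.1)cos(72°) = 5024 J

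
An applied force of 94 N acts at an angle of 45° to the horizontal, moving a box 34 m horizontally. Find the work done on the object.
W = F·d·cosθ = (94)(34)cos(45°) = 2260 J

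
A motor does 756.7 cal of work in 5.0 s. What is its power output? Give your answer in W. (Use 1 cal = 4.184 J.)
Convert to SI: W = 3166.03 J, t = 5.0 s
P = W/t = 3166.03/5.0 = 633.2 W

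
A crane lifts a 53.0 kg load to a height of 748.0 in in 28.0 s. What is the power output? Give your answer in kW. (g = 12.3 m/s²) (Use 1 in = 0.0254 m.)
Convert to SI: m = 53.0 kg, h = 18.9992 m, t = 28.0 s
P = mgh/t = (53.0)(12.3)(18.9992)/28.0 = 442.342 W = 0.4423 kW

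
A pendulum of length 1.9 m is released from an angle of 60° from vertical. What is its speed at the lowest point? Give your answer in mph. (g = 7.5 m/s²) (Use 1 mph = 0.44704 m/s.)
h = L(1 − cosθ) = 1.9(1 − cos60°) = 0.95 m
v = √(2gh) = √(2·7.5·0.95) = 3.77492 m/s = 8.444 mph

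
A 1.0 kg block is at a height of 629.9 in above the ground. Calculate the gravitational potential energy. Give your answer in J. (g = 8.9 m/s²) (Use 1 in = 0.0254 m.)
Convert to SI: m = 1.0 kg, h = 15.9995 m
PE = mgh = (1.0)(8.9)(15.9995) = 142.4 J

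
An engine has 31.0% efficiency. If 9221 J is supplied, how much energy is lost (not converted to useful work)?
W_lost = W_in(1 − η) = 9221·(1 − 0.31) = 6362 J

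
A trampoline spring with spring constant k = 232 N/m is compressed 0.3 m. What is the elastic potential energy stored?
PE = ½kx² = ½(232)(0.3)² = 10.44 J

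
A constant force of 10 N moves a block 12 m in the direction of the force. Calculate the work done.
W = F·d = (10)(12) = 120.0 J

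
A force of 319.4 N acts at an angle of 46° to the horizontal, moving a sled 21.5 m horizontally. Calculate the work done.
W = F·d·cosθ = (319.4)(21.5)cos(46°) = 4770 J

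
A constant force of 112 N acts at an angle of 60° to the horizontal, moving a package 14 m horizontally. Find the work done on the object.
W = F·d·cosθ = (112)(14)cos(60°) = 784.0 J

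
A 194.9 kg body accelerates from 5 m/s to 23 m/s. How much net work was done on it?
W = ΔKE = ½m(v₂² − v₁²) = ½(194.9)(23² − 5²) = 49114.8 J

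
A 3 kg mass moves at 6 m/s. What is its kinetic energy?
KE = ½mv² = ½(3)(6)² = 54.0 J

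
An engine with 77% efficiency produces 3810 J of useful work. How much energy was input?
W_in = W_out/η = 3810/0.77 = 4948 J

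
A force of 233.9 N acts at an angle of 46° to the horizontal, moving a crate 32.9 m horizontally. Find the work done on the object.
W = F·d·cosθ = (233.9)(32.9)cos(46°) = 5346 J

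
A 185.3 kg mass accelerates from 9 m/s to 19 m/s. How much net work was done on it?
W = ΔKE = ½m(v₂² − v₁²) = ½(185.3)(19² − 9²) = 25942.0 J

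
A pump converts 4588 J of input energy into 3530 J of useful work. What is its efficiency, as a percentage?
η = W_out/W_in = 3530/4588 = 76.94%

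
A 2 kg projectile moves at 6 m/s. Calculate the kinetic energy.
KE = ½mv² = ½(2)(6)² = 36.0 J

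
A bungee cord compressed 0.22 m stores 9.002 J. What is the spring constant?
k = 2·PE/x² = 2·9.002/(0.22)² = 372.0 N/m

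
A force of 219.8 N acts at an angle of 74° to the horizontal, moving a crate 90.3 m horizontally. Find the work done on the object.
W = F·d·cosθ = (219.8)(90.3)cos(74°) = 5471 J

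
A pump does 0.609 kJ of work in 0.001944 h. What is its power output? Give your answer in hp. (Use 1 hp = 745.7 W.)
Convert to SI: W = 609.0 J, t = 6.9984 s
P = W/t = 609.0/6.9984 = 87.0199 W = 0.1167 hp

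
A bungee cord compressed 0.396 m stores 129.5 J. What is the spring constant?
k = 2·PE/x² = 2·129.5/(0.396)² = 1652 N/m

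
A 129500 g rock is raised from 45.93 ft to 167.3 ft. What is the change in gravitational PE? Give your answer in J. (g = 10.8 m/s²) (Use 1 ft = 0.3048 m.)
Convert to SI: m = 129.5 kg, Δh = 36.9936 m
ΔPE = mgΔh = (129.5)(10.8)(36.9936) = 51740 J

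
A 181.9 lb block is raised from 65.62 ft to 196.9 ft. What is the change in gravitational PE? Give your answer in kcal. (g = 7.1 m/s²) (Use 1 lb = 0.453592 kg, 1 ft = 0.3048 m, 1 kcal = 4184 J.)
Convert to SI: m = 82.5084 kg, Δh = 40.0141 m
ΔPE = mgΔh = (82.5084)(7.1)(40.0141) = 23440.7 J = 5.602 kcal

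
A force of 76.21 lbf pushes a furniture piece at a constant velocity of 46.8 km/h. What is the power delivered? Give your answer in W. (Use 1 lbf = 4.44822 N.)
Convert to SI: F = 338.999 N, v = 13.0 m/s
P = Fv = (338.999)(13.0) = 4407 W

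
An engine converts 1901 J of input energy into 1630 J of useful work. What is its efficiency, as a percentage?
η = W_out/W_in = 1630/1901 = 85.74%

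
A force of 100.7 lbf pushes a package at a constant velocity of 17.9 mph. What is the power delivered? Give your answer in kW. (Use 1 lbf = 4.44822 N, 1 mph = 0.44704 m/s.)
Convert to SI: F = 447.936 N, v = 8.00202 m/s
P = Fv = (447.936)(8.00202) = 3584.39 W = 3.584 kW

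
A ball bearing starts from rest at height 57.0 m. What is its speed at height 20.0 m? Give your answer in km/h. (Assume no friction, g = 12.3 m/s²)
mgh₁ = mgh₂ + ½mv² ⇒ v = √(2g(h₁−h₂)) = √(2·12.3·37.0) = 30.1695 m/s = 108.6 km/h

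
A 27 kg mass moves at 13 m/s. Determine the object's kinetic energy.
KE = ½mv² = ½(27)(13)² = 2281.5 J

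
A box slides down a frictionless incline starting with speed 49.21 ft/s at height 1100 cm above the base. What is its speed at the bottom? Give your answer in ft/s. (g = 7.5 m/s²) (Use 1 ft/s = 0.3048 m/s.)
Convert to SI: v₀ = 14.9992 m/s, h = 11.0 m
½mv₀² + mgh = ½mv² ⇒ v = √(v₀² + 2gh) = √(14.9992² + 2·7.5·11.0) = 19.7478 m/s = 64.79 ft/s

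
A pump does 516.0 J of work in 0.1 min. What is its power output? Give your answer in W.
Convert to SI: W = 516.0 J, t = 6.0 s
P = W/t = 516.0/6.0 = 86.0 W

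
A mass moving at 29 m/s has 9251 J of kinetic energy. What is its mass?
m = 2·KE/v² = 2·9251/(29)² = 22.0 kg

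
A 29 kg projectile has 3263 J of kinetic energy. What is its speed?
v = √(2·KE/m) = √(2·3263/29) = 15.0 m/s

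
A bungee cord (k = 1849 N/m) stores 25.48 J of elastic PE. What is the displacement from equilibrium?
x = √(2·PE/k) = √(2·25.48/1849) = 0.166 m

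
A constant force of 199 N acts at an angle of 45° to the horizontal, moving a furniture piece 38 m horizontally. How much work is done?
W = F·d·cosθ = (199)(38)cos(45°) = 5347 J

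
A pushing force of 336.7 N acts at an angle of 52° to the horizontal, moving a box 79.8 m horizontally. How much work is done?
W = F·d·cosθ = (336.7)(79.8)cos(52°) = 16540 J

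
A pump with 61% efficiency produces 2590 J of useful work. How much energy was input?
W_in = W_out/η = 2590/0.61 = 4246 J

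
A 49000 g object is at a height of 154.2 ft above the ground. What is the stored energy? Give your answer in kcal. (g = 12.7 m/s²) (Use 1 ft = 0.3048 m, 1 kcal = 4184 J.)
Convert to SI: m = 49.0 kg, h = 47.0002 m
PE = mgh = (49.0)(12.7)(47.0002) = 29248.2 J = 6.99 kcal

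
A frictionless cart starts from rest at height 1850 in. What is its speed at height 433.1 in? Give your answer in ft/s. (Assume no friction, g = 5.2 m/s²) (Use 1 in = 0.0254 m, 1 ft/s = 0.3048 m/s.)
Convert to SI: h₁−h₂ = 35.9893 m
mgh₁ = mgh₂ + ½mv² ⇒ v = √(2g(h₁−h₂)) = √(2·5.2·35.9893) = 19.3465 m/s = 63.47 ft/s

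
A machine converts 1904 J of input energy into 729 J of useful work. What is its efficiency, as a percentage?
η = W_out/W_in = 729/1904 = 38.29%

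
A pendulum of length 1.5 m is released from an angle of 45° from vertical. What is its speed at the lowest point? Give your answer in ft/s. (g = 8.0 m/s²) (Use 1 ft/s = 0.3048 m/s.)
h = L(1 − cosθ) = 1.5(1 − cos45°) = 0.43934 m
v = √(2gh) = √(2·8.0·0.43934) = 2.65131 m/s = 8.699 ft/s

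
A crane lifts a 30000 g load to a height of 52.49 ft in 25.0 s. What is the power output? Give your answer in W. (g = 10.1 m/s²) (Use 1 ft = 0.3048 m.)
Convert to SI: m = 30.0 kg, h = 15.999 m, t = 25.0 s
P = mgh/t = (30.0)(10.1)(15.999)/25.0 = 193.9 W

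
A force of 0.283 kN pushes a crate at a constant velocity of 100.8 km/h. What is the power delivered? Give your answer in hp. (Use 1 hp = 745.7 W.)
Convert to SI: F = 283.0 N, v = 28.0 m/s
P = Fv = (283.0)(28.0) = 7924.0 W = 10.63 hp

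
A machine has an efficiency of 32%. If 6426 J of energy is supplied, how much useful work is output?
W_out = η·W_in = 0.32·6426 = 2056.32 J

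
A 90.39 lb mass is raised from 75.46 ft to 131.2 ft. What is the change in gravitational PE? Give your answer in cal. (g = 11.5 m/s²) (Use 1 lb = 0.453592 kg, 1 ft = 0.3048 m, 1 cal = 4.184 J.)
Convert to SI: m = 41.0002 kg, Δh = 16.9896 m
ΔPE = mgΔh = (41.0002)(11.5)(16.9896) = 8010.61 J = 1915 cal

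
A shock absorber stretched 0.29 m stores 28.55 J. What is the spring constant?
k = 2·PE/x² = 2·28.55/(0.29)² = 679.0 N/m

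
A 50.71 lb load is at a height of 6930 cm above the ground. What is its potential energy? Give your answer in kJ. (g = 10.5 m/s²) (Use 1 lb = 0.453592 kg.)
Convert to SI: m = 23.0017 kg, h = 69.3 m
PE = mgh = (23.0017)(10.5)(69.3) = 16737.2 J = 16.74 kJ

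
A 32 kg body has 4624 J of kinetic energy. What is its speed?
v = √(2·KE/m) = √(2·4624/32) = 17.0 m/s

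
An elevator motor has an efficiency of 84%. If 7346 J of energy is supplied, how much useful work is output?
W_out = η·W_in = 0.84·7346 = 6170.64 J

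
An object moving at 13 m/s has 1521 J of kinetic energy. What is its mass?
m = 2·KE/v² = 2·1521/(13)² = 18.0 kg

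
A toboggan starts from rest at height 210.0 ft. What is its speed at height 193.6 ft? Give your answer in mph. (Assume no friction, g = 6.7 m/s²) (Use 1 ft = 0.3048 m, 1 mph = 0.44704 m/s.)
Convert to SI: h₁−h₂ = 4.99872 m
mgh₁ = mgh₂ + ½mv² ⇒ v = √(2g(h₁−h₂)) = √(2·6.7·4.99872) = 8.1843 m/s = 18.31 mph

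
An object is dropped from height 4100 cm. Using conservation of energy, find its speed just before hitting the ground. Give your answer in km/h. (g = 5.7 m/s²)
Convert to SI: h = 41.0 m
mgh = ½mv² ⇒ v = √(2gh) = √(2·5.7·41.0) = 21.6194 m/s = 77.83 km/h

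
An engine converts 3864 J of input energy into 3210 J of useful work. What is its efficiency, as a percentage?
η = W_out/W_in = 3210/3864 = 83.07%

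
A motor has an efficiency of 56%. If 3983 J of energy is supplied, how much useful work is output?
W_out = η·W_in = 0.56·3983 = 2230.48 J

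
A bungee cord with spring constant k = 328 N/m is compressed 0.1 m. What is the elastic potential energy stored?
PE = ½kx² = ½(328)(0.1)² = 1.64 J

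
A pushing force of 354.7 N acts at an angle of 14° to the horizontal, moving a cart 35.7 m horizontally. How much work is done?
W = F·d·cosθ = (354.7)(35.7)cos(14°) = 12290 J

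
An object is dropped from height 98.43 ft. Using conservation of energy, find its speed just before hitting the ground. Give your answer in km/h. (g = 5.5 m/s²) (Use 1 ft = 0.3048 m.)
Convert to SI: h = 30.0015 m
mgh = ½mv² ⇒ v = √(2gh) = √(2·5.5·30.0015) = 18.1663 m/s = 65.4 km/h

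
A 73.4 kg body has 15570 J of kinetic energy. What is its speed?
v = √(2·KE/m) = √(2·15570/73.4) = 20.6 m/s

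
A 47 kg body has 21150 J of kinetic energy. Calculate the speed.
v = √(2·KE/m) = √(2·21150/47) = 30.0 m/s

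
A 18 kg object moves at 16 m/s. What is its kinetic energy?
KE = ½mv² = ½(18)(16)² = 2304.0 J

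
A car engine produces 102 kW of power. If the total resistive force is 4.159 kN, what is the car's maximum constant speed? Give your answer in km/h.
Convert to SI: F = 4159.0 N
P = Fv ⇒ v = P/F = 102000 W/4159.0 N = 24.5251 m/s = 88.29 km/h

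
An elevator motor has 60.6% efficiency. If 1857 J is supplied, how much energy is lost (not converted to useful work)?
W_lost = W_in(1 − η) = 1857·(1 − 0.606) = 731.7 J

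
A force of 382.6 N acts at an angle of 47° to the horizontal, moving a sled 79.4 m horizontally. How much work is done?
W = F·d·cosθ = (382.6)(79.4)cos(47°) = 20720 J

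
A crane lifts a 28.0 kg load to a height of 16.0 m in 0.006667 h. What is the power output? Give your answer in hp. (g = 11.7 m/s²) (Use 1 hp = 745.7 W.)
Convert to SI: m = 28.0 kg, h = 16.0 m, t = 24.0012 s
P = mgh/t = (28.0)(11.7)(16.0)/24.0012 = 218.389 W = 0.2929 hp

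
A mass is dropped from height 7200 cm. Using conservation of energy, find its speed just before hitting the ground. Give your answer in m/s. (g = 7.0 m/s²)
Convert to SI: h = 72.0 m
mgh = ½mv² ⇒ v = √(2gh) = √(2·7.0·72.0) = 31.75 m/s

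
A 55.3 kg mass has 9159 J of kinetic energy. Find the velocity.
v = √(2·KE/m) = √(2·9159/55.3) = 18.2 m/s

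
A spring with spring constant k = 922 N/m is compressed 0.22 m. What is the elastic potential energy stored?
PE = ½kx² = ½(922)(0.22)² = 22.31 J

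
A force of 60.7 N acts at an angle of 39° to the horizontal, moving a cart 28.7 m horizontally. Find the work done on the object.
W = F·d·cosθ = (60.7)(28.7)cos(39°) = 1354 J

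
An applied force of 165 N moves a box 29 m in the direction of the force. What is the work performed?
W = F·d = (165)(29) = 4785 J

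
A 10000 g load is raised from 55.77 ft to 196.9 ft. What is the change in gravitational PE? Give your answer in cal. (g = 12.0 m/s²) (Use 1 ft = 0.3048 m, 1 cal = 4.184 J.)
Convert to SI: m = 10.0 kg, Δh = 43.0164 m
ΔPE = mgΔh = (10.0)(12.0)(43.0164) = 5161.97 J = 1234 cal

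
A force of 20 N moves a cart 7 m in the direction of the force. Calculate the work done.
W = F·d = (20)(7) = 140.0 J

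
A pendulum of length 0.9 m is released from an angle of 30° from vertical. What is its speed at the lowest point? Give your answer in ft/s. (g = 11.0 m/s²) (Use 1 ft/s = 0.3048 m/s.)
h = L(1 − cosθ) = 0.9(1 − cos30°) = 0.120577 m
v = √(2gh) = √(2·11.0·0.120577) = 1.62871 m/s = 5.344 ft/s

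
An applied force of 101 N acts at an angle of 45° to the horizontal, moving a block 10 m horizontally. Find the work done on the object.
W = F·d·cosθ = (101)(10)cos(45°) = 714.2 J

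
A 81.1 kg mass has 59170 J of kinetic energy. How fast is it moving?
v = √(2·KE/m) = √(2·59170/81.1) = 38.2 m/s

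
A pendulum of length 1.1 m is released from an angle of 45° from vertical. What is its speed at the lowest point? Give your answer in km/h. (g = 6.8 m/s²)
h = L(1 − cosθ) = 1.1(1 − cos45°) = 0.322183 m
v = √(2gh) = √(2·6.8·0.322183) = 2.09325 m/s = 7.536 km/h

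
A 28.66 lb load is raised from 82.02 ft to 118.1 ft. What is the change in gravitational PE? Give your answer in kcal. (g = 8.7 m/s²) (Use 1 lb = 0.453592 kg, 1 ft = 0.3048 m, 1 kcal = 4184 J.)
Convert to SI: m = 12.9999 kg, Δh = 10.9972 m
ΔPE = mgΔh = (12.9999)(8.7)(10.9972) = 1243.78 J = 0.2973 kcal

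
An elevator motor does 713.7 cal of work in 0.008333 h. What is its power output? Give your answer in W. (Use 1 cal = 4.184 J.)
Convert to SI: W = 2986.12 J, t = 29.9988 s
P = W/t = 2986.12/29.9988 = 99.54 W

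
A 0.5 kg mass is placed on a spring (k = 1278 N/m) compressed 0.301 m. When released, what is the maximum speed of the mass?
½kx² = ½mv² ⇒ v = x√(k/m) = (0.301)√(1278/0.5) = 15.22 m/s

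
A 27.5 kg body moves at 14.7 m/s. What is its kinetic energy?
KE = ½mv² = ½(27.5)(14.7)² = 2971 J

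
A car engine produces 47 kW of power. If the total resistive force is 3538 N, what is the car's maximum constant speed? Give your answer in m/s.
P = Fv ⇒ v = P/F = 47000 W/3538.0 N = 13.28 m/s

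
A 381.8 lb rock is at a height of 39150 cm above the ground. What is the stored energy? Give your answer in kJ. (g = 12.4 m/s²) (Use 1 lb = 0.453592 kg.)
Convert to SI: m = 173.181 kg, h = 391.5 m
PE = mgh = (173.181)(12.4)(391.5) = 840727 J = 840.7 kJ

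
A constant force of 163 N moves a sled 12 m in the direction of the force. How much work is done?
W = F·d = (163)(12) = 1956 J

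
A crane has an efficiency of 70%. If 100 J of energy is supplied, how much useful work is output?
W_out = η·W_in = 0.7·100 = 70.0 J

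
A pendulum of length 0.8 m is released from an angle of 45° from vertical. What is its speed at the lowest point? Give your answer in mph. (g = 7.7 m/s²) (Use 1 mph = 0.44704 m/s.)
h = L(1 − cosθ) = 0.8(1 − cos45°) = 0.234315 m
v = √(2gh) = √(2·7.7·0.234315) = 1.89959 m/s = 4.249 mph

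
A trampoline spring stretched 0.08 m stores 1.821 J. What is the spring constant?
k = 2·PE/x² = 2·1.821/(0.08)² = 569.1 N/m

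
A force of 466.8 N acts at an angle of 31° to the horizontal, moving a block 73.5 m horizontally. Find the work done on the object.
W = F·d·cosθ = (466.8)(73.5)cos(31°) = 29410 J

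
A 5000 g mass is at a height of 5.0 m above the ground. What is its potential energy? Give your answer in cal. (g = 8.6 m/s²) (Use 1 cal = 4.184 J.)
Convert to SI: m = 5.0 kg, h = 5.0 m
PE = mgh = (5.0)(8.6)(5.0) = 215.0 J = 51.39 cal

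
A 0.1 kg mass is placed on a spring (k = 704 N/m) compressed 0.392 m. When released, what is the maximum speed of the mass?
½kx² = ½mv² ⇒ v = x√(k/m) = (0.392)√(704/0.1) = 32.89 m/s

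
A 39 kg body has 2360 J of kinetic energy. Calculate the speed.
v = √(2·KE/m) = √(2·2360/39) = 11.0 m/s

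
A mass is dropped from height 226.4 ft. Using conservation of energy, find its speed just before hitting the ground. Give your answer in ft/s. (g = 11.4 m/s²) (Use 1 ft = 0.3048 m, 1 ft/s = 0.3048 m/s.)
Convert to SI: h = 69.0067 m
mgh = ½mv² ⇒ v = √(2gh) = √(2·11.4·69.0067) = 39.6655 m/s = 130.1 ft/s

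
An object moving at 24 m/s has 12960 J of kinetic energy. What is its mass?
m = 2·KE/v² = 2·12960/(24)² = 45.0 kg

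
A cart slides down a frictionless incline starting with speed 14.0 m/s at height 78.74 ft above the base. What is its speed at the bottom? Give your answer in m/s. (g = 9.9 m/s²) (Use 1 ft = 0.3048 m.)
Convert to SI: v₀ = 14.0 m/s, h = 24.0 m
½mv₀² + mgh = ½mv² ⇒ v = √(v₀² + 2gh) = √(14.0² + 2·9.9·24.0) = 25.91 m/s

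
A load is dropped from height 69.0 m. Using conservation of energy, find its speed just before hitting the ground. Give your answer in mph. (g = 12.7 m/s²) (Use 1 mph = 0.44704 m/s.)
mgh = ½mv² ⇒ v = √(2gh) = √(2·12.7·69.0) = 41.8641 m/s = 93.65 mph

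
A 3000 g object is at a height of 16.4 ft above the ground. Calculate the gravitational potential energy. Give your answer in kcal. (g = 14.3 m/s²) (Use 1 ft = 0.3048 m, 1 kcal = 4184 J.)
Convert to SI: m = 3.0 kg, h = 4.99872 m
PE = mgh = (3.0)(14.3)(4.99872) = 214.445 J = 0.05125 kcal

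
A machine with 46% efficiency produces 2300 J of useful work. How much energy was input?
W_in = W_out/η = 2300/0.46 = 5000 J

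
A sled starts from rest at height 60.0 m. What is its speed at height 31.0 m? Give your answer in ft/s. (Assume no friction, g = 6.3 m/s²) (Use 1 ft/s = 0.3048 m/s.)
mgh₁ = mgh₂ + ½mv² ⇒ v = √(2g(h₁−h₂)) = √(2·6.3·29.0) = 19.1154 m/s = 62.71 ft/s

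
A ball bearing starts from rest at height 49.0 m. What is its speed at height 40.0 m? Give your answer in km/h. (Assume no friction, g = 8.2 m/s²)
mgh₁ = mgh₂ + ½mv² ⇒ v = √(2g(h₁−h₂)) = √(2·8.2·9.0) = 12.1491 m/s = 43.74 km/h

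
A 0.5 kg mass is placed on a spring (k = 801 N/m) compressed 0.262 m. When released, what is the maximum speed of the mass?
½kx² = ½mv² ⇒ v = x√(k/m) = (0.262)√(801/0.5) = 10.49 m/s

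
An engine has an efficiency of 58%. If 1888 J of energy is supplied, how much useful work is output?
W_out = η·W_in = 0.58·1888 = 1095.04 J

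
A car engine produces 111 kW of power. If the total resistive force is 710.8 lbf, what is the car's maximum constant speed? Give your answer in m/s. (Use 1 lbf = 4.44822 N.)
Convert to SI: F = 3161.79 N
P = Fv ⇒ v = P/F = 111000 W/3161.79 N = 35.11 m/s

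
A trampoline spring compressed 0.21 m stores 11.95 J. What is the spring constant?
k = 2·PE/x² = 2·11.95/(0.21)² = 542.0 N/m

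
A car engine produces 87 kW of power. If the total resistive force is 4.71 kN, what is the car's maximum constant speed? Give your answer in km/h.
Convert to SI: F = 4710.0 N
P = Fv ⇒ v = P/F = 87000 W/4710.0 N = 18.4713 m/s = 66.5 km/h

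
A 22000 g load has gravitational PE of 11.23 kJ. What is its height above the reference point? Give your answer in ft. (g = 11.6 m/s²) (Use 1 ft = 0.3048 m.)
Convert to SI: m = 22.0 kg, PE = 11230.0 J
h = PE/(mg) = 11230.0/(22.0·11.6) = 44.0047 m = 144.4 ft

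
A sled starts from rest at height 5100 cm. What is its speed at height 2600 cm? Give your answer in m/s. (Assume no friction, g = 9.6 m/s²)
Convert to SI: h₁−h₂ = 25.0 m
mgh₁ = mgh₂ + ½mv² ⇒ v = √(2g(h₁−h₂)) = √(2·9.6·25.0) = 21.91 m/s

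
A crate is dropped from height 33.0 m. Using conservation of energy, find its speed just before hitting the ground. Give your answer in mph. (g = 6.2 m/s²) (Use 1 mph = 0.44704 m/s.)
mgh = ½mv² ⇒ v = √(2gh) = √(2·6.2·33.0) = 20.2287 m/s = 45.25 mph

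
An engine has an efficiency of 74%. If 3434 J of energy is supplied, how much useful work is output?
W_out = η·W_in = 0.74·3434 = 2541.16 J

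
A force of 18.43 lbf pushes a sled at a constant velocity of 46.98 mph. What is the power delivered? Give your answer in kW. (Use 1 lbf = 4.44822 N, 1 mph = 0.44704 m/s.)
Convert to SI: F = 81.9807 N, v = 21.0019 m/s
P = Fv = (81.9807)(21.0019) = 1721.75 W = 1.722 kW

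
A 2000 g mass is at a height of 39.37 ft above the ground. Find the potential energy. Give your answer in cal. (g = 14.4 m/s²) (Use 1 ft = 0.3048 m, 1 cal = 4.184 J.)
Convert to SI: m = 2.0 kg, h = 12.0 m
PE = mgh = (2.0)(14.4)(12.0) = 345.599 J = 82.6 cal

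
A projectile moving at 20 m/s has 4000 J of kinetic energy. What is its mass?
m = 2·KE/v² = 2·4000/(20)² = 20.0 kg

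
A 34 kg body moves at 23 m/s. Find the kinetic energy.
KE = ½mv² = ½(34)(23)² = 8993.0 J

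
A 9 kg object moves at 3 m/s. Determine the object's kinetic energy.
KE = ½mv² = ½(9)(3)² = 40.5 J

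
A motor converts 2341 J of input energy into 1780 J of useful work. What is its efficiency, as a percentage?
η = W_out/W_in = 1780/2341 = 76.04%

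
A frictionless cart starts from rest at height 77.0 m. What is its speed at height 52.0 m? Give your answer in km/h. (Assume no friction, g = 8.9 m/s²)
mgh₁ = mgh₂ + ½mv² ⇒ v = √(2g(h₁−h₂)) = √(2·8.9·25.0) = 21.095 m/s = 75.94 km/h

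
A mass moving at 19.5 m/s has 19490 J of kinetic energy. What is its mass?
m = 2·KE/v² = 2·19490/(19.5)² = 102.5 kg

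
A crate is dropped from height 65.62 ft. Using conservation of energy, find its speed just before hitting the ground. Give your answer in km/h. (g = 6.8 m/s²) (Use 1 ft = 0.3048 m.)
Convert to SI: h = 20.001 m
mgh = ½mv² ⇒ v = √(2gh) = √(2·6.8·20.001) = 16.4928 m/s = 59.37 km/h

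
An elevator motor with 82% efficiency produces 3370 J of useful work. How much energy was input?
W_in = W_out/η = 3370/0.82 = 4110 J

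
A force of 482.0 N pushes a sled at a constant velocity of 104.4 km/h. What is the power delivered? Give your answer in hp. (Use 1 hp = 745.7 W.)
Convert to SI: F = 482.0 N, v = 29.0 m/s
P = Fv = (482.0)(29.0) = 13978.0 W = 18.74 hp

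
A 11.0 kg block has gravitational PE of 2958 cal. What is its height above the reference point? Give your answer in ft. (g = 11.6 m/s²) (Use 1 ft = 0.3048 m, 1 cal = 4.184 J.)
Convert to SI: m = 11.0 kg, PE = 12376.3 J
h = PE/(mg) = 12376.3/(11.0·11.6) = 96.9927 m = 318.2 ft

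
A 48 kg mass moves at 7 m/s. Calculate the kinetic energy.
KE = ½mv² = ½(48)(7)² = 1176.0 J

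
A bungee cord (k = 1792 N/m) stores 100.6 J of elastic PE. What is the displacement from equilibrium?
x = √(2·PE/k) = √(2·100.6/1792) = 0.3351 m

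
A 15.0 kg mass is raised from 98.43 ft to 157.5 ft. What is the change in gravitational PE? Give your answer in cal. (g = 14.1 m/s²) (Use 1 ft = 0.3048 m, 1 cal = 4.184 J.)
Convert to SI: m = 15.0 kg, Δh = 18.0045 m
ΔPE = mgΔh = (15.0)(14.1)(18.0045) = 3807.96 J = 910.1 cal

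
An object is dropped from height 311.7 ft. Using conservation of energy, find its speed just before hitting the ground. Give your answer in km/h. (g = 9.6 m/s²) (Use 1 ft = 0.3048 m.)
Convert to SI: h = 95.0062 m
mgh = ½mv² ⇒ v = √(2gh) = √(2·9.6·95.0062) = 42.7097 m/s = 153.8 km/h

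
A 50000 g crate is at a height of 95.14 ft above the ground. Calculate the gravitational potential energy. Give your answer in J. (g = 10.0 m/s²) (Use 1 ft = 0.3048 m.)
Convert to SI: m = 50.0 kg, h = 28.9987 m
PE = mgh = (50.0)(10.0)(28.9987) = 14500 J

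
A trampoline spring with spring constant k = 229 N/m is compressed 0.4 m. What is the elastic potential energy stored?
PE = ½kx² = ½(229)(0.4)² = 18.32 J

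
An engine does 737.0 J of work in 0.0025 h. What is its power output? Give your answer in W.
Convert to SI: W = 737.0 J, t = 9.0 s
P = W/t = 737.0/9.0 = 81.89 W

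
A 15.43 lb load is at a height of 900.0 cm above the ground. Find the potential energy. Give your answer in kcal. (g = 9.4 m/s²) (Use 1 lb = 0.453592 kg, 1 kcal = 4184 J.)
Convert to SI: m = 6.99892 kg, h = 9.0 m
PE = mgh = (6.99892)(9.4)(9.0) = 592.109 J = 0.1415 kcal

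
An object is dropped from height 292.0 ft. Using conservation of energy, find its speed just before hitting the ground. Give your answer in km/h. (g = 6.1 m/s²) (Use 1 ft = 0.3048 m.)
Convert to SI: h = 89.0016 m
mgh = ½mv² ⇒ v = √(2gh) = √(2·6.1·89.0016) = 32.9518 m/s = 118.6 km/h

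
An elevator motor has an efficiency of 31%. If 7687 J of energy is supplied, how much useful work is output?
W_out = η·W_in = 0.31·7687 = 2382.97 J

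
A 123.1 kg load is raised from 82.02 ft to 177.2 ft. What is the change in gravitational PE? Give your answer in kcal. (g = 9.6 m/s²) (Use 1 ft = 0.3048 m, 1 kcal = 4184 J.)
Convert to SI: m = 123.1 kg, Δh = 29.0109 m
ΔPE = mgΔh = (123.1)(9.6)(29.0109) = 34283.9 J = 8.194 kcal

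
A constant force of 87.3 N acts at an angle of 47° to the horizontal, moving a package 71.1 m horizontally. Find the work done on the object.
W = F·d·cosθ = (87.3)(71.1)cos(47°) = 4233 J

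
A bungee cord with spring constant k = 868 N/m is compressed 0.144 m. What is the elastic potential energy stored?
PE = ½kx² = ½(868)(0.144)² = 8.999 J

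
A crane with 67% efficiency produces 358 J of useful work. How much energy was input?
W_in = W_out/η = 358/0.67 = 534.3 J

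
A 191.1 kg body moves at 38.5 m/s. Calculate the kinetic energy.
KE = ½mv² = ½(191.1)(38.5)² = 141600 J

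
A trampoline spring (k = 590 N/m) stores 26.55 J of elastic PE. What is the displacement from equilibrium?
x = √(2·PE/k) = √(2·26.55/590) = 0.3 m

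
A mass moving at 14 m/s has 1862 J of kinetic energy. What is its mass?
m = 2·KE/v² = 2·1862/(14)² = 19.0 kg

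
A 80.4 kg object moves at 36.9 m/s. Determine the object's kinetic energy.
KE = ½mv² = ½(80.4)(36.9)² = 54740 J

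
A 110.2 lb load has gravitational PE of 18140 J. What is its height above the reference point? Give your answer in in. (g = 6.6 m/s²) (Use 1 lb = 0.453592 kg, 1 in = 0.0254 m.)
Convert to SI: m = 49.9858 kg, PE = 18140.0 J
h = PE/(mg) = 18140.0/(49.9858·6.6) = 54.9853 m = 2165 in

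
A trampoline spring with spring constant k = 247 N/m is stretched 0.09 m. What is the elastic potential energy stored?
PE = ½kx² = ½(247)(0.09)² = 1.0 J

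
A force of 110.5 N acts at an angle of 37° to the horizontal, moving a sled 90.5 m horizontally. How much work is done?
W = F·d·cosθ = (110.5)(90.5)cos(37°) = 7987 J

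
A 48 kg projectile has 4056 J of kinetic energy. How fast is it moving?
v = √(2·KE/m) = √(2·4056/48) = 13.0 m/s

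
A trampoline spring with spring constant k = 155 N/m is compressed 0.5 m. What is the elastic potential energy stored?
PE = ½kx² = ½(155)(0.5)² = 19.38 J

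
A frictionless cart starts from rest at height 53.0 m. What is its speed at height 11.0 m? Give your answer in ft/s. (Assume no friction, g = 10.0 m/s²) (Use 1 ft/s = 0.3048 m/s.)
mgh₁ = mgh₂ + ½mv² ⇒ v = √(2g(h₁−h₂)) = √(2·10.0·42.0) = 28.9828 m/s = 95.09 ft/s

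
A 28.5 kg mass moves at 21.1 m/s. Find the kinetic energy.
KE = ½mv² = ½(28.5)(21.1)² = 6344 J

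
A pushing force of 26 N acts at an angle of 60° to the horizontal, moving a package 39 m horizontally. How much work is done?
W = F·d·cosθ = (26)(39)cos(60°) = 507.0 J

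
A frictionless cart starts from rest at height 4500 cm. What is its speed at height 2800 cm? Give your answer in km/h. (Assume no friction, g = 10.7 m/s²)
Convert to SI: h₁−h₂ = 17.0 m
mgh₁ = mgh₂ + ½mv² ⇒ v = √(2g(h₁−h₂)) = √(2·10.7·17.0) = 19.0735 m/s = 68.66 km/h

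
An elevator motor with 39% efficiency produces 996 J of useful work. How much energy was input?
W_in = W_out/η = 996/0.39 = 2554 J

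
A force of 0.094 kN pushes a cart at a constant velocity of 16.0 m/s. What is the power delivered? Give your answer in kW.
Convert to SI: F = 94.0 N, v = 16.0 m/s
P = Fv = (94.0)(16.0) = 1504.0 W = 1.504 kW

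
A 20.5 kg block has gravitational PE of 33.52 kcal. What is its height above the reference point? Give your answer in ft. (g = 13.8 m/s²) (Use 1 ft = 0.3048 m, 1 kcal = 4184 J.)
Convert to SI: m = 20.5 kg, PE = 140248 J
h = PE/(mg) = 140248/(20.5·13.8) = 495.75 m = 1626 ft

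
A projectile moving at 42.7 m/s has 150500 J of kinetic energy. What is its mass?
m = 2·KE/v² = 2·150500/(42.7)² = 165.1 kg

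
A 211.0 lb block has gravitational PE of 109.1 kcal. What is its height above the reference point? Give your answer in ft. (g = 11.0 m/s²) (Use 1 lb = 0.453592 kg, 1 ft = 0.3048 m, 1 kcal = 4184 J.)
Convert to SI: m = 95.7079 kg, PE = 456474 J
h = PE/(mg) = 456474/(95.7079·11.0) = 433.587 m = 1423 ft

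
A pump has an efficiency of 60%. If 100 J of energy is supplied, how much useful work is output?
W_out = η·W_in = 0.6·100 = 60.0 J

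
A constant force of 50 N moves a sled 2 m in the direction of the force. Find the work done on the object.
W = F·d = (50)(2) = 100.0 J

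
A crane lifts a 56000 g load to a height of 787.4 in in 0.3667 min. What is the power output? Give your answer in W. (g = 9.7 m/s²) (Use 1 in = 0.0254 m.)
Convert to SI: m = 56.0 kg, h = 20.0 m, t = 22.002 s
P = mgh/t = (56.0)(9.7)(20.0)/22.002 = 493.8 W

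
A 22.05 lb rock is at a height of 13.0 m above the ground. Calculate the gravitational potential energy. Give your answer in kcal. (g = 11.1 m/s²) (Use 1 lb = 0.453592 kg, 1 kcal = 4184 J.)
Convert to SI: m = 10.0017 kg, h = 13.0 m
PE = mgh = (10.0017)(11.1)(13.0) = 1443.25 J = 0.3449 kcal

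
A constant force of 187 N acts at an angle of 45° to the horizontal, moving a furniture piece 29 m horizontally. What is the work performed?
W = F·d·cosθ = (187)(29)cos(45°) = 3835 J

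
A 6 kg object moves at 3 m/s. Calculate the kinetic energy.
KE = ½mv² = ½(6)(3)² = 27.0 J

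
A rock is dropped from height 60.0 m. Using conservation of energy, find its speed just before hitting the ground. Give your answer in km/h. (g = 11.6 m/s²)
mgh = ½mv² ⇒ v = √(2gh) = √(2·11.6·60.0) = 37.3095 m/s = 134.3 km/h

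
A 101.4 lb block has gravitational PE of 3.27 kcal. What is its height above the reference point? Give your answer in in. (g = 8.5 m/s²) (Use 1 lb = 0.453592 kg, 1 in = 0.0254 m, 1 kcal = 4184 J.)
Convert to SI: m = 45.9942 kg, PE = 13681.7 J
h = PE/(mg) = 13681.7/(45.9942·8.5) = 34.9959 m = 1378 in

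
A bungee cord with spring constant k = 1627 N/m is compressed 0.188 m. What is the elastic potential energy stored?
PE = ½kx² = ½(1627)(0.188)² = 28.75 J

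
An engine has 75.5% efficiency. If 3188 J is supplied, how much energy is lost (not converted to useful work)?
W_lost = W_in(1 − η) = 3188·(1 − 0.755) = 781.1 J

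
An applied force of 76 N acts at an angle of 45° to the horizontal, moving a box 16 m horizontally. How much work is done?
W = F·d·cosθ = (76)(16)cos(45°) = 859.8 J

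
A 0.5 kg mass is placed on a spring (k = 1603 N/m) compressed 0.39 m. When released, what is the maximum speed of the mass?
½kx² = ½mv² ⇒ v = x√(k/m) = (0.39)√(1603/0.5) = 22.08 m/s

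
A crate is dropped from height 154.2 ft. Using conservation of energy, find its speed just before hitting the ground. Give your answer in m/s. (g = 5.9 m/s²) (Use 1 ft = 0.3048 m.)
Convert to SI: h = 47.0002 m
mgh = ½mv² ⇒ v = √(2gh) = √(2·5.9·47.0002) = 23.55 m/s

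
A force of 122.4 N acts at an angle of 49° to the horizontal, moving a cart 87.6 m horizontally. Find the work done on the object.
W = F·d·cosθ = (122.4)(87.6)cos(49°) = 7034 J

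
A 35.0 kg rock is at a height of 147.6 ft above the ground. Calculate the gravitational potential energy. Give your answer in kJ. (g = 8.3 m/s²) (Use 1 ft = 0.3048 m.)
Convert to SI: m = 35.0 kg, h = 44.9885 m
PE = mgh = (35.0)(8.3)(44.9885) = 13069.2 J = 13.07 kJ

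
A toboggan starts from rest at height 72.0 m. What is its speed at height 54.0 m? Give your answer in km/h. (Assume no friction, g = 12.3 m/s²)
mgh₁ = mgh₂ + ½mv² ⇒ v = √(2g(h₁−h₂)) = √(2·12.3·18.0) = 21.0428 m/s = 75.75 km/h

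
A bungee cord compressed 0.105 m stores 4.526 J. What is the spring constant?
k = 2·PE/x² = 2·4.526/(0.105)² = 821.0 N/m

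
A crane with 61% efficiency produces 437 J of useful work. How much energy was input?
W_in = W_out/η = 437/0.61 = 716.4 J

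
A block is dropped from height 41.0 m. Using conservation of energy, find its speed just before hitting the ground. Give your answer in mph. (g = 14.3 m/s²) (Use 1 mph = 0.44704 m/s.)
mgh = ½mv² ⇒ v = √(2gh) = √(2·14.3·41.0) = 34.2432 m/s = 76.6 mph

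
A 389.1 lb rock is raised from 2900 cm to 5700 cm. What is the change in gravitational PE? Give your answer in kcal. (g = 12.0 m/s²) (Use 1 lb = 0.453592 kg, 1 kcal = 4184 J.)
Convert to SI: m = 176.493 kg, Δh = 28.0 m
ΔPE = mgΔh = (176.493)(12.0)(28.0) = 59301.5 J = 14.17 kcal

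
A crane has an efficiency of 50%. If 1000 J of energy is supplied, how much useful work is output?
W_out = η·W_in = 0.5·1000 = 500.0 J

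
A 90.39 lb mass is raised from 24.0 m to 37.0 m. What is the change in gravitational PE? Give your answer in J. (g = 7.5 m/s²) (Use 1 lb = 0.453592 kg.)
Convert to SI: m = 41.0002 kg, Δh = 13.0 m
ΔPE = mgΔh = (41.0002)(7.5)(13.0) = 3998 J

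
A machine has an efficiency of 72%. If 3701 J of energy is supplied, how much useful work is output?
W_out = η·W_in = 0.72·3701 = 2664.72 J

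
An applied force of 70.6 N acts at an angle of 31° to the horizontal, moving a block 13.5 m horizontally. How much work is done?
W = F·d·cosθ = (70.6)(13.5)cos(31°) = 817.0 J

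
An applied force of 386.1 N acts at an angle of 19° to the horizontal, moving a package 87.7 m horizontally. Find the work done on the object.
W = F·d·cosθ = (386.1)(87.7)cos(19°) = 32020 J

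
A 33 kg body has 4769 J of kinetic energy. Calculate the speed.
v = √(2·KE/m) = √(2·4769/33) = 17.0 m/s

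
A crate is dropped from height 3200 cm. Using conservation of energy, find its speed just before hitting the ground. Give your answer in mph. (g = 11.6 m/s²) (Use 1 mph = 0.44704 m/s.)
Convert to SI: h = 32.0 m
mgh = ½mv² ⇒ v = √(2gh) = √(2·11.6·32.0) = 27.247 m/s = 60.95 mph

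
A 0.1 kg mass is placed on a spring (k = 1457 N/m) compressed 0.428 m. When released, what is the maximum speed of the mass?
½kx² = ½mv² ⇒ v = x√(k/m) = (0.428)√(1457/0.1) = 51.66 m/s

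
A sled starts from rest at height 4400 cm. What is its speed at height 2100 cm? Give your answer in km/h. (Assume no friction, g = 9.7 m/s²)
Convert to SI: h₁−h₂ = 23.0 m
mgh₁ = mgh₂ + ½mv² ⇒ v = √(2g(h₁−h₂)) = √(2·9.7·23.0) = 21.1234 m/s = 76.04 km/h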